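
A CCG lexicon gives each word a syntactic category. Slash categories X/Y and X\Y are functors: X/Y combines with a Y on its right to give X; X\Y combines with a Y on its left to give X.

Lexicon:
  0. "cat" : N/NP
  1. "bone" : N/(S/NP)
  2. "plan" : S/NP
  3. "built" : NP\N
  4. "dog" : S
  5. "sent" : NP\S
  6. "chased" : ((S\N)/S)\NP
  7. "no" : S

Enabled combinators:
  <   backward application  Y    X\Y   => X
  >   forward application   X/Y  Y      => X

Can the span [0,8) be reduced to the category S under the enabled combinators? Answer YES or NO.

[0,8] S   <
  [0,4] N   >
    [0,1] "cat" : N/NP
    [1,4] NP   <
      [1,3] N   >
        [1,2] "bone" : N/(S/NP)
        [2,3] "plan" : S/NP
      [3,4] "built" : NP\N
  [4,8] S\N   >
    [4,7] (S\N)/S   <
      [4,6] NP   <
        [4,5] "dog" : S
        [5,6] "sent" : NP\S
      [6,7] "chased" : ((S\N)/S)\NP
    [7,8] "no" : S

YES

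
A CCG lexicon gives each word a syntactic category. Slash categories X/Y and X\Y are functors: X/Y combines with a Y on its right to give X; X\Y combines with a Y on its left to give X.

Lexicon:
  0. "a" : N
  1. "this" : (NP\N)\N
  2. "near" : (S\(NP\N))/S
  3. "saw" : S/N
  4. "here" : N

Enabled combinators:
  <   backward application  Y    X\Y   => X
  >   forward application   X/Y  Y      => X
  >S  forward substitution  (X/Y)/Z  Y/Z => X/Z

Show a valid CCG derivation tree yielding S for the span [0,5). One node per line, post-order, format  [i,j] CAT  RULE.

[0,1] N  lex  "a"
[1,2] (NP\N)\N  lex  "this"
[0,2] NP\N  <  k=1
[2,3] (S\(NP\N))/S  lex  "near"
[3,4] S/N  lex  "saw"
[4,5] N  lex  "here"
[3,5] S  >  k=4
[2,5] S\(NP\N)  >  k=3
[0,5] S  <  k=2

[0,5] S   <
  [0,2] NP\N   <
    [0,1] "a" : N
    [1,2] "this" : (NP\N)\N
  [2,5] S\(NP\N)   >
    [2,3] "near" : (S\(NP\N))/S
    [3,5] S   >
      [3,4] "saw" : S/N
      [4,5] "here" : N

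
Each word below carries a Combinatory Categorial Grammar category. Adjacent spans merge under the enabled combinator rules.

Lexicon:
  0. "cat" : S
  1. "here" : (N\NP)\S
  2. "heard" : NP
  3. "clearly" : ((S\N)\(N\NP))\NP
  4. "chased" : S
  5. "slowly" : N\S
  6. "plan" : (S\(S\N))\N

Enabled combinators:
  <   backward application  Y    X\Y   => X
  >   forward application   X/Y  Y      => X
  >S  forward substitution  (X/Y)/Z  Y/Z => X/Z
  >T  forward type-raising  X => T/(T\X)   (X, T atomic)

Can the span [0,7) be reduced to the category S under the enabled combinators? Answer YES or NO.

YES

[0,7] S   <
  [0,4] S\N   <
    [0,2] N\NP   <
      [0,1] "cat" : S
      [1,2] "here" : (N\NP)\S
    [2,4] (S\N)\(N\NP)   <
      [2,3] "heard" : NP
      [3,4] "clearly" : ((S\N)\(N\NP))\NP
  [4,7] S\(S\N)   <
    [4,6] N   >
      [4,5] N/(N\S)   >T
        [4,5] "chased" : S
      [5,6] "slowly" : N\S
    [6,7] "plan" : (S\(S\N))\N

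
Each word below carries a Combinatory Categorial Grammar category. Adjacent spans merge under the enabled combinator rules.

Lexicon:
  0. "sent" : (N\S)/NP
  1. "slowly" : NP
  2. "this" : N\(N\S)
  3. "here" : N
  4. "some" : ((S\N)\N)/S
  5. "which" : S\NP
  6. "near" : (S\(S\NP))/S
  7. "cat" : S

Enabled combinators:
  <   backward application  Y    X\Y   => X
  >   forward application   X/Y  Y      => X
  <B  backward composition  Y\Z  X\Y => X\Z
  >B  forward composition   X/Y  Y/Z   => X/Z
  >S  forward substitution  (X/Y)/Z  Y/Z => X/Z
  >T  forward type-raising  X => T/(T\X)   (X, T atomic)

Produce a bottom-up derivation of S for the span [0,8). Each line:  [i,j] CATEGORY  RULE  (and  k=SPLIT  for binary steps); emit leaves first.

[0,1] (N\S)/NP  lex  "sent"
[1,2] NP  lex  "slowly"
[0,2] N\S  >  k=1
[2,3] N\(N\S)  lex  "this"
[0,3] N  <  k=2
[3,4] N  lex  "here"
[4,5] ((S\N)\N)/S  lex  "some"
[5,6] S\NP  lex  "which"
[6,7] (S\(S\NP))/S  lex  "near"
[7,8] S  lex  "cat"
[6,8] S\(S\NP)  >  k=7
[5,8] S  <  k=6
[4,8] (S\N)\N  >  k=5
[3,8] S\N  <  k=4
[0,8] S  <  k=3

[0,8] S   <
  [0,3] N   <
    [0,2] N\S   >
      [0,1] "sent" : (N\S)/NP
      [1,2] "slowly" : NP
    [2,3] "this" : N\(N\S)
  [3,8] S\N   <
    [3,4] "here" : N
    [4,8] (S\N)\N   >
      [4,5] "some" : ((S\N)\N)/S
      [5,8] S   <
        [5,6] "which" : S\NP
        [6,8] S\(S\NP)   >
          [6,7] "near" : (S\(S\NP))/S
          [7,8] "cat" : S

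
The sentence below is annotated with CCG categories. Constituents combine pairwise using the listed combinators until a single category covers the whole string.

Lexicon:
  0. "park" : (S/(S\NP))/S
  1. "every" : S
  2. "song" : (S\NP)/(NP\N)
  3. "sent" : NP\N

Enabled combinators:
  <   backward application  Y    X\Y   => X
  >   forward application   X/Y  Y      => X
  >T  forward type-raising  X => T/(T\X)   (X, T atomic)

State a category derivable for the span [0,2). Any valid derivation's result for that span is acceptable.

[0,4] S   >
  [0,2] S/(S\NP)   >
    [0,1] "park" : (S/(S\NP))/S
    [1,2] "every" : S
  [2,4] S\NP   >
    [2,3] "song" : (S\NP)/(NP\N)
    [3,4] "sent" : NP\N

S/(S\NP)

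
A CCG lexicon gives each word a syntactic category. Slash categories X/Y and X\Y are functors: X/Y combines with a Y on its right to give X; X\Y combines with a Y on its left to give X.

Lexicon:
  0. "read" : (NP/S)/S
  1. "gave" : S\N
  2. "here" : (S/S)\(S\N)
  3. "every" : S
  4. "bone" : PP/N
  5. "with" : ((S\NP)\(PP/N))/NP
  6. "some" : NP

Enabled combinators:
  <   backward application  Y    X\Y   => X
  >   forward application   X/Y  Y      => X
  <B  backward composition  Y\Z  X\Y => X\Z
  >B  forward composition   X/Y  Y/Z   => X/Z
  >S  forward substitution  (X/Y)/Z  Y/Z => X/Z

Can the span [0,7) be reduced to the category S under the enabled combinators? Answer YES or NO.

[0,7] S   <
  [0,4] NP   >
    [0,3] NP/S   >S
      [0,1] "read" : (NP/S)/S
      [1,3] S/S   <
        [1,2] "gave" : S\N
        [2,3] "here" : (S/S)\(S\N)
    [3,4] "every" : S
  [4,7] S\NP   <
    [4,5] "bone" : PP/N
    [5,7] (S\NP)\(PP/N)   >
      [5,6] "with" : ((S\NP)\(PP/N))/NP
      [6,7] "some" : NP

YES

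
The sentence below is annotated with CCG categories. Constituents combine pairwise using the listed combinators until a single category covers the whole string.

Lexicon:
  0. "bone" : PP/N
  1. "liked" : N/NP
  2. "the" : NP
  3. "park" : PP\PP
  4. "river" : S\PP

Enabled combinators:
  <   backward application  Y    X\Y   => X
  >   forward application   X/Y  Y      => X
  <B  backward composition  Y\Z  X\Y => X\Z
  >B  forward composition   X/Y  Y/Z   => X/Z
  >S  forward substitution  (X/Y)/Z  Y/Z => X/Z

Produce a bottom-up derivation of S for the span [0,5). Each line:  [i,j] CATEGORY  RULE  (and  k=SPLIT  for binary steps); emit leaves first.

[0,5] S   <
  [0,3] PP   >
    [0,1] "bone" : PP/N
    [1,3] N   >
      [1,2] "liked" : N/NP
      [2,3] "the" : NP
  [3,5] S\PP   <B
    [3,4] "park" : PP\PP
    [4,5] "river" : S\PP

[0,1] PP/N  lex  "bone"
[1,2] N/NP  lex  "liked"
[2,3] NP  lex  "the"
[1,3] N  >  k=2
[0,3] PP  >  k=1
[3,4] PP\PP  lex  "park"
[4,5] S\PP  lex  "river"
[3,5] S\PP  <B  k=4
[0,5] S  <  k=3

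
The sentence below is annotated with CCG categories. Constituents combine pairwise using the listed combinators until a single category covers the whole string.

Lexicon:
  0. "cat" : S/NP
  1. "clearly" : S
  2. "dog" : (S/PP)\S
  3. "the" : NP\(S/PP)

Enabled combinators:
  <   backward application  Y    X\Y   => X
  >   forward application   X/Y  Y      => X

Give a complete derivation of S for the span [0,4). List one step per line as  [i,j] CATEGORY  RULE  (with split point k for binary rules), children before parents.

[0,4] S   >
  [0,1] "cat" : S/NP
  [1,4] NP   <
    [1,3] S/PP   <
      [1,2] "clearly" : S
      [2,3] "dog" : (S/PP)\S
    [3,4] "the" : NP\(S/PP)

[0,1] S/NP  lex  "cat"
[1,2] S  lex  "clearly"
[2,3] (S/PP)\S  lex  "dog"
[1,3] S/PP  <  k=2
[3,4] NP\(S/PP)  lex  "the"
[1,4] NP  <  k=3
[0,4] S  >  k=1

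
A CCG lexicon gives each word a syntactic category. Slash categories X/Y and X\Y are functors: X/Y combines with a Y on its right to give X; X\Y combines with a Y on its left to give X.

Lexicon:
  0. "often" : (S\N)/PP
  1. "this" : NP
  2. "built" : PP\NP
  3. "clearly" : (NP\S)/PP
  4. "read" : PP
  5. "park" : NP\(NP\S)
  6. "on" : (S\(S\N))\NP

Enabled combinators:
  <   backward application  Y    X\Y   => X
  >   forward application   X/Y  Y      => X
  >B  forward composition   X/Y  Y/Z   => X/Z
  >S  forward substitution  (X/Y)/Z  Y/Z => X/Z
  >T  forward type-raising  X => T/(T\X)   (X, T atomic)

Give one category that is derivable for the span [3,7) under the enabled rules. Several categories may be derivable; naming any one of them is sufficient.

S\(S\N)

[0,7] S   <
  [0,3] S\N   >
    [0,1] "often" : (S\N)/PP
    [1,3] PP   >
      [1,2] PP/(PP\NP)   >T
        [1,2] "this" : NP
      [2,3] "built" : PP\NP
  [3,7] S\(S\N)   <
    [3,6] NP   <
      [3,5] NP\S   >
        [3,4] "clearly" : (NP\S)/PP
        [4,5] "read" : PP
      [5,6] "park" : NP\(NP\S)
    [6,7] "on" : (S\(S\N))\NP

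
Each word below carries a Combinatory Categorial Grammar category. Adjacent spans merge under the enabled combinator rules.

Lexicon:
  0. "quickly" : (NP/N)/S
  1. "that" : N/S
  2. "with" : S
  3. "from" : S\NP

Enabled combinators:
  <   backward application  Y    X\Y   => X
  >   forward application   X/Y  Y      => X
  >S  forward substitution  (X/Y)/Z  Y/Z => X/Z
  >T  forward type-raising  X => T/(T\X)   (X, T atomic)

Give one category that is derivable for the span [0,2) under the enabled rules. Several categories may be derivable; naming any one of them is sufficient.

[0,4] S   <
  [0,3] NP   >
    [0,2] NP/S   >S
      [0,1] "quickly" : (NP/N)/S
      [1,2] "that" : N/S
    [2,3] "with" : S
  [3,4] "from" : S\NP

NP/S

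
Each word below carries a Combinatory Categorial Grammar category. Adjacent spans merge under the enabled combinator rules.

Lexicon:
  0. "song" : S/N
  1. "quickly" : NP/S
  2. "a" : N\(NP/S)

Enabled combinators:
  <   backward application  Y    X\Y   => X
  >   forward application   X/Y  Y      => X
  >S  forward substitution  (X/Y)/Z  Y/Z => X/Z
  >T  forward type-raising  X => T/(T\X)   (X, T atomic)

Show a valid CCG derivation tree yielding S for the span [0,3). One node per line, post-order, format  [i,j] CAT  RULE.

[0,3] S   >
  [0,1] "song" : S/N
  [1,3] N   <
    [1,2] "quickly" : NP/S
    [2,3] "a" : N\(NP/S)

[0,1] S/N  lex  "song"
[1,2] NP/S  lex  "quickly"
[2,3] N\(NP/S)  lex  "a"
[1,3] N  <  k=2
[0,3] S  >  k=1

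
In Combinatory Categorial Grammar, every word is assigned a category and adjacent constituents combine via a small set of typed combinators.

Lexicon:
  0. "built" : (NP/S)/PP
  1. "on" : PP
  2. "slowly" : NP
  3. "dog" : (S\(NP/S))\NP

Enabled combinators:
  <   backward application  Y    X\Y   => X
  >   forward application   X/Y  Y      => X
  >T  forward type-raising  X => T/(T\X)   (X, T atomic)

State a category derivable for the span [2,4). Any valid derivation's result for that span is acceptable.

[0,4] S   <
  [0,2] NP/S   >
    [0,1] "built" : (NP/S)/PP
    [1,2] "on" : PP
  [2,4] S\(NP/S)   <
    [2,3] "slowly" : NP
    [3,4] "dog" : (S\(NP/S))\NP

S\(NP/S)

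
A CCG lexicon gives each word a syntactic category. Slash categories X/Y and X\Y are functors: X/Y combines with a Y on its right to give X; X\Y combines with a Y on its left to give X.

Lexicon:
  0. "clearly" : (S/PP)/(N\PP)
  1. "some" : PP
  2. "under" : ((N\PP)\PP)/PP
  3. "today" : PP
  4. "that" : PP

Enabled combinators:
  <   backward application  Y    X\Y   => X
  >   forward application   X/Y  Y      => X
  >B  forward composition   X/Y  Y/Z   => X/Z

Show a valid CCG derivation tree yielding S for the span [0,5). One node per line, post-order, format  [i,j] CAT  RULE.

[0,5] S   >
  [0,4] S/PP   >
    [0,1] "clearly" : (S/PP)/(N\PP)
    [1,4] N\PP   <
      [1,2] "some" : PP
      [2,4] (N\PP)\PP   >
        [2,3] "under" : ((N\PP)\PP)/PP
        [3,4] "today" : PP
  [4,5] "that" : PP

[0,1] (S/PP)/(N\PP)  lex  "clearly"
[1,2] PP  lex  "some"
[2,3] ((N\PP)\PP)/PP  lex  "under"
[3,4] PP  lex  "today"
[2,4] (N\PP)\PP  >  k=3
[1,4] N\PP  <  k=2
[0,4] S/PP  >  k=1
[4,5] PP  lex  "that"
[0,5] S  >  k=4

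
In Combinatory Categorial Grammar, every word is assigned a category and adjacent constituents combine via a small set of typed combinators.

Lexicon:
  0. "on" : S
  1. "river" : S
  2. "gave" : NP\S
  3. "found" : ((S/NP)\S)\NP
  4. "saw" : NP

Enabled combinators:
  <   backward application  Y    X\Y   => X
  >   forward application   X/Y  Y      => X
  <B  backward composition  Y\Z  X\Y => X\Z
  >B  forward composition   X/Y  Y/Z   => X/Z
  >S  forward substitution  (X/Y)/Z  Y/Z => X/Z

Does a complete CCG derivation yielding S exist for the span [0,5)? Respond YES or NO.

[0,5] S   >
  [0,4] S/NP   <
    [0,1] "on" : S
    [1,4] (S/NP)\S   <
      [1,3] NP   <
        [1,2] "river" : S
        [2,3] "gave" : NP\S
      [3,4] "found" : ((S/NP)\S)\NP
  [4,5] "saw" : NP

YES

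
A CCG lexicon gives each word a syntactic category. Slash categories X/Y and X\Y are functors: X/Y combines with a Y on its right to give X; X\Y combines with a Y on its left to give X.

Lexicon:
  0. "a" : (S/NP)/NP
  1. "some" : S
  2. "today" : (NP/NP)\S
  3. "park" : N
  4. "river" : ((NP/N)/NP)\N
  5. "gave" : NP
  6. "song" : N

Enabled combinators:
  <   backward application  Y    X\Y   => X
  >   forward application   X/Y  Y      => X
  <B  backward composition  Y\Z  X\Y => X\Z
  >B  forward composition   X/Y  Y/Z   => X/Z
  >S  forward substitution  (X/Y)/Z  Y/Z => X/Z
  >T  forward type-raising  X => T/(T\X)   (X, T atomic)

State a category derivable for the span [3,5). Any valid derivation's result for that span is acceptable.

[0,7] S   >
  [0,3] S/NP   >S
    [0,1] "a" : (S/NP)/NP
    [1,3] NP/NP   <
      [1,2] "some" : S
      [2,3] "today" : (NP/NP)\S
  [3,7] NP   >
    [3,6] NP/N   >
      [3,5] (NP/N)/NP   <
        [3,4] "park" : N
        [4,5] "river" : ((NP/N)/NP)\N
      [5,6] "gave" : NP
    [6,7] "song" : N

(NP/N)/NP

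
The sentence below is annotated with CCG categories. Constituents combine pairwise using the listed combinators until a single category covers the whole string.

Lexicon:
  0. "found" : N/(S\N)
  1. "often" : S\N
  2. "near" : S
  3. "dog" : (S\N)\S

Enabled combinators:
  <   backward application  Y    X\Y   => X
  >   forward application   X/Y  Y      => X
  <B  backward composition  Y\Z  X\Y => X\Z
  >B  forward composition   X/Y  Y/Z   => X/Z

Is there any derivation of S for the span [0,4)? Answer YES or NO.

YES

[0,4] S   <
  [0,2] N   >
    [0,1] "found" : N/(S\N)
    [1,2] "often" : S\N
  [2,4] S\N   <
    [2,3] "near" : S
    [3,4] "dog" : (S\N)\S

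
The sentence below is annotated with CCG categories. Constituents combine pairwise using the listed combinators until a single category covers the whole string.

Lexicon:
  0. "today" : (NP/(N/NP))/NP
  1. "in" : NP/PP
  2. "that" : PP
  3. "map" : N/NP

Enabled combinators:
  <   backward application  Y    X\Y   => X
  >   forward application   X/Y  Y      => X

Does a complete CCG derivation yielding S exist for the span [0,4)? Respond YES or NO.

NO

(NP/(N/NP))/NP NP/PP PP N/NP
CKY chart[0,4] = {NP}; S ∉ chart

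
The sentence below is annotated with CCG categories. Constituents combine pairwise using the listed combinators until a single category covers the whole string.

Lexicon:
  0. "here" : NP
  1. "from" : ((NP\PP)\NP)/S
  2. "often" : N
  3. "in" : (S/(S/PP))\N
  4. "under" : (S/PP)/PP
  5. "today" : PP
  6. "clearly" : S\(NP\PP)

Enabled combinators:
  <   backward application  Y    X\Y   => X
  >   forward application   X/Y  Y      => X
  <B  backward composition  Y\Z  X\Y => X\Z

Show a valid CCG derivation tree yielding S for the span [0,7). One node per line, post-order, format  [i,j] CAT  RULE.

[0,1] NP  lex  "here"
[1,2] ((NP\PP)\NP)/S  lex  "from"
[2,3] N  lex  "often"
[3,4] (S/(S/PP))\N  lex  "in"
[2,4] S/(S/PP)  <  k=3
[4,5] (S/PP)/PP  lex  "under"
[5,6] PP  lex  "today"
[4,6] S/PP  >  k=5
[2,6] S  >  k=4
[1,6] (NP\PP)\NP  >  k=2
[0,6] NP\PP  <  k=1
[6,7] S\(NP\PP)  lex  "clearly"
[0,7] S  <  k=6

[0,7] S   <
  [0,6] NP\PP   <
    [0,1] "here" : NP
    [1,6] (NP\PP)\NP   >
      [1,2] "from" : ((NP\PP)\NP)/S
      [2,6] S   >
        [2,4] S/(S/PP)   <
          [2,3] "often" : N
          [3,4] "in" : (S/(S/PP))\N
        [4,6] S/PP   >
          [4,5] "under" : (S/PP)/PP
          [5,6] "today" : PP
  [6,7] "clearly" : S\(NP\PP)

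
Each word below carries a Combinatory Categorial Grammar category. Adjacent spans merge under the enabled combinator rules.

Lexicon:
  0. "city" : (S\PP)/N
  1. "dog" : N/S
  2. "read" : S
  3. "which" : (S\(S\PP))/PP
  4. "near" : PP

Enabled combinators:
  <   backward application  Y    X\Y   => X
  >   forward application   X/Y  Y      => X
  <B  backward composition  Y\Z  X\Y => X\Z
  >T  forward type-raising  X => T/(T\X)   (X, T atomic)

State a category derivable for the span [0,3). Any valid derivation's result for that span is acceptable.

S\PP

[0,5] S   <
  [0,3] S\PP   >
    [0,1] "city" : (S\PP)/N
    [1,3] N   >
      [1,2] "dog" : N/S
      [2,3] "read" : S
  [3,5] S\(S\PP)   >
    [3,4] "which" : (S\(S\PP))/PP
    [4,5] "near" : PP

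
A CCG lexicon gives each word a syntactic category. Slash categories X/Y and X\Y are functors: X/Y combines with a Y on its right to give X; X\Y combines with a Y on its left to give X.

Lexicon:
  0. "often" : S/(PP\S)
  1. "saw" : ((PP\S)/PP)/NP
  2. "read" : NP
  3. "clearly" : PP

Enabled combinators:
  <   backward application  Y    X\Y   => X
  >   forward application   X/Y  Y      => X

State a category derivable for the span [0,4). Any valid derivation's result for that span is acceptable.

S

[0,4] S   >
  [0,1] "often" : S/(PP\S)
  [1,4] PP\S   >
    [1,3] (PP\S)/PP   >
      [1,2] "saw" : ((PP\S)/PP)/NP
      [2,3] "read" : NP
    [3,4] "clearly" : PP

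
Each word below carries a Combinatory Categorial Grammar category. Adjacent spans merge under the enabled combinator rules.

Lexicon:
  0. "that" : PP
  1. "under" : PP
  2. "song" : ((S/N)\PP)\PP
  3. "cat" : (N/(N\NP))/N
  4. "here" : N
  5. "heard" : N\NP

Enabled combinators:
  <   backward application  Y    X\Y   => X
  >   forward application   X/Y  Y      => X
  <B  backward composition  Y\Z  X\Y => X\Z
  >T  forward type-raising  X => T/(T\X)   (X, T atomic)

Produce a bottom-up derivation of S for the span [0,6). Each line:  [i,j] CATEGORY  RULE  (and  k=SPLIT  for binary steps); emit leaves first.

[0,6] S   >
  [0,3] S/N   <
    [0,1] "that" : PP
    [1,3] (S/N)\PP   <
      [1,2] "under" : PP
      [2,3] "song" : ((S/N)\PP)\PP
  [3,6] N   >
    [3,5] N/(N\NP)   >
      [3,4] "cat" : (N/(N\NP))/N
      [4,5] "here" : N
    [5,6] "heard" : N\NP

[0,1] PP  lex  "that"
[1,2] PP  lex  "under"
[2,3] ((S/N)\PP)\PP  lex  "song"
[1,3] (S/N)\PP  <  k=2
[0,3] S/N  <  k=1
[3,4] (N/(N\NP))/N  lex  "cat"
[4,5] N  lex  "here"
[3,5] N/(N\NP)  >  k=4
[5,6] N\NP  lex  "heard"
[3,6] N  >  k=5
[0,6] S  >  k=3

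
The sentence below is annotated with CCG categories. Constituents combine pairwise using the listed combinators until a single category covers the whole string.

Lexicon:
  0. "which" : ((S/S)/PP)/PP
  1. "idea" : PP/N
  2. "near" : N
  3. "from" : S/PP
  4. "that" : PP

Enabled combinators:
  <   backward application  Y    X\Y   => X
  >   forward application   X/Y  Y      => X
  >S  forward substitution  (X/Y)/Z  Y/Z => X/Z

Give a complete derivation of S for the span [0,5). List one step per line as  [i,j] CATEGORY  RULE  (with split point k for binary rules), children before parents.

[0,1] ((S/S)/PP)/PP  lex  "which"
[1,2] PP/N  lex  "idea"
[2,3] N  lex  "near"
[1,3] PP  >  k=2
[0,3] (S/S)/PP  >  k=1
[3,4] S/PP  lex  "from"
[0,4] S/PP  >S  k=3
[4,5] PP  lex  "that"
[0,5] S  >  k=4

[0,5] S   >
  [0,4] S/PP   >S
    [0,3] (S/S)/PP   >
      [0,1] "which" : ((S/S)/PP)/PP
      [1,3] PP   >
        [1,2] "idea" : PP/N
        [2,3] "near" : N
    [3,4] "from" : S/PP
  [4,5] "that" : PP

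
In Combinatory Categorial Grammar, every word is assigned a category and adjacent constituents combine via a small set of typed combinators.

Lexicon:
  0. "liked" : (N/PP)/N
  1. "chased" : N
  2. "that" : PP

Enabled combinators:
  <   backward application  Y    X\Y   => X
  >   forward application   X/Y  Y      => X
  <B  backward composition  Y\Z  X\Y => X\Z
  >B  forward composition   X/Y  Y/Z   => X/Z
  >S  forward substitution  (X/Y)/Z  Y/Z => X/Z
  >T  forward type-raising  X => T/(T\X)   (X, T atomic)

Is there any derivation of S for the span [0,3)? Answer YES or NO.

NO

(N/PP)/N N PP
CKY chart[0,3] = {N, N/(N\N), N/(PP\PP), NP/(NP\N), PP/(PP\N), S/(S\N)}; S ∉ chart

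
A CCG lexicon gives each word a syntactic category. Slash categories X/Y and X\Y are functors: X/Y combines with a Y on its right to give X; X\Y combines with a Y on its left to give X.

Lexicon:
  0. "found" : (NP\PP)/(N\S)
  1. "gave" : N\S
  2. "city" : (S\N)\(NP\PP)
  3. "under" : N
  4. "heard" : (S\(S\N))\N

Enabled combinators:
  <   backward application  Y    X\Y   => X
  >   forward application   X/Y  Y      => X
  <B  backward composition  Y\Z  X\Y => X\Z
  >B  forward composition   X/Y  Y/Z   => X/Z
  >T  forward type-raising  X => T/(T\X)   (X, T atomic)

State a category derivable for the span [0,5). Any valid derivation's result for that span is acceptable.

S

[0,5] S   <
  [0,3] S\N   <
    [0,2] NP\PP   >
      [0,1] "found" : (NP\PP)/(N\S)
      [1,2] "gave" : N\S
    [2,3] "city" : (S\N)\(NP\PP)
  [3,5] S\(S\N)   <
    [3,4] "under" : N
    [4,5] "heard" : (S\(S\N))\N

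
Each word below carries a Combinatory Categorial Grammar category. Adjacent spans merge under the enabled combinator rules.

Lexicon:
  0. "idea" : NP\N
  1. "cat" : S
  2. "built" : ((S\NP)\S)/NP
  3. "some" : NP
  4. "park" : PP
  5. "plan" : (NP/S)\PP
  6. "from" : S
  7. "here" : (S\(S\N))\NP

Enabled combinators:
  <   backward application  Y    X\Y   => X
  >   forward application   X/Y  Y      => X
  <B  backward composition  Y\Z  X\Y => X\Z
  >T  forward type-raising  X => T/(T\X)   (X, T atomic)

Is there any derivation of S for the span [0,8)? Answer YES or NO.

YES

[0,8] S   <
  [0,4] S\N   <B
    [0,1] "idea" : NP\N
    [1,4] S\NP   <
      [1,2] "cat" : S
      [2,4] (S\NP)\S   >
        [2,3] "built" : ((S\NP)\S)/NP
        [3,4] "some" : NP
  [4,8] S\(S\N)   <
    [4,7] NP   >
      [4,6] NP/S   <
        [4,5] "park" : PP
        [5,6] "plan" : (NP/S)\PP
      [6,7] "from" : S
    [7,8] "here" : (S\(S\N))\NP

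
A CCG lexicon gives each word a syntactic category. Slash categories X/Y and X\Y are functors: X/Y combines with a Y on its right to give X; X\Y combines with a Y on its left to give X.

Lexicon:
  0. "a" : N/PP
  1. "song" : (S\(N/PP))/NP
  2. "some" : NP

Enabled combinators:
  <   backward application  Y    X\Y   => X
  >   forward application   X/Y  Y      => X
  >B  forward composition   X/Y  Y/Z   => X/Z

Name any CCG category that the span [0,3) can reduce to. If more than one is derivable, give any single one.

[0,3] S   <
  [0,1] "a" : N/PP
  [1,3] S\(N/PP)   >
    [1,2] "song" : (S\(N/PP))/NP
    [2,3] "some" : NP

S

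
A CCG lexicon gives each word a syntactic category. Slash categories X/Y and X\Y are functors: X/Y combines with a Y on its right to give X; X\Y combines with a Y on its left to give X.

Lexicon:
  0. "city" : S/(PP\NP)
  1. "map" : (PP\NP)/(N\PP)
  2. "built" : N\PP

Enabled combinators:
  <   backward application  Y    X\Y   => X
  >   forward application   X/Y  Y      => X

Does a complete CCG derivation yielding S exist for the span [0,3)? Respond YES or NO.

[0,3] S   >
  [0,1] "city" : S/(PP\NP)
  [1,3] PP\NP   >
    [1,2] "map" : (PP\NP)/(N\PP)
    [2,3] "built" : N\PP

YES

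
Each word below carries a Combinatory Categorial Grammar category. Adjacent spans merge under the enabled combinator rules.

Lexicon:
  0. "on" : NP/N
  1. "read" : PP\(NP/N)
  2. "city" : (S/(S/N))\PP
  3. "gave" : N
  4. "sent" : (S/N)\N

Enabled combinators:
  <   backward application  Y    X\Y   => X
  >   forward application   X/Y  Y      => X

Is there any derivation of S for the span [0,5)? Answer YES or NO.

[0,5] S   >
  [0,3] S/(S/N)   <
    [0,2] PP   <
      [0,1] "on" : NP/N
      [1,2] "read" : PP\(NP/N)
    [2,3] "city" : (S/(S/N))\PP
  [3,5] S/N   <
    [3,4] "gave" : N
    [4,5] "sent" : (S/N)\N

YES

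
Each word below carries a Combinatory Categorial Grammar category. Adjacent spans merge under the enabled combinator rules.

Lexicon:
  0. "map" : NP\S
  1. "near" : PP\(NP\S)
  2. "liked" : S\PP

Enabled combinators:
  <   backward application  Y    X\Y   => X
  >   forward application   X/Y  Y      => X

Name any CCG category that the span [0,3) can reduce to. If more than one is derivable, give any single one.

[0,3] S   <
  [0,2] PP   <
    [0,1] "map" : NP\S
    [1,2] "near" : PP\(NP\S)
  [2,3] "liked" : S\PP

S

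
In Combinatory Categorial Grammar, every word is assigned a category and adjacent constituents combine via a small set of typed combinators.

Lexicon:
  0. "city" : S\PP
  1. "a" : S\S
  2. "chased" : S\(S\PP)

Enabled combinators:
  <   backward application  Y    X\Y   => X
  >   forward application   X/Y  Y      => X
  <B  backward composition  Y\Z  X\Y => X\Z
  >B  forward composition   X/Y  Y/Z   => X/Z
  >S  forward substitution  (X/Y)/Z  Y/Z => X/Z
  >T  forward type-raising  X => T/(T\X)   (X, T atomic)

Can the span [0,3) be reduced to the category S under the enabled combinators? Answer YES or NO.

[0,3] S   <
  [0,2] S\PP   <B
    [0,1] "city" : S\PP
    [1,2] "a" : S\S
  [2,3] "chased" : S\(S\PP)

YES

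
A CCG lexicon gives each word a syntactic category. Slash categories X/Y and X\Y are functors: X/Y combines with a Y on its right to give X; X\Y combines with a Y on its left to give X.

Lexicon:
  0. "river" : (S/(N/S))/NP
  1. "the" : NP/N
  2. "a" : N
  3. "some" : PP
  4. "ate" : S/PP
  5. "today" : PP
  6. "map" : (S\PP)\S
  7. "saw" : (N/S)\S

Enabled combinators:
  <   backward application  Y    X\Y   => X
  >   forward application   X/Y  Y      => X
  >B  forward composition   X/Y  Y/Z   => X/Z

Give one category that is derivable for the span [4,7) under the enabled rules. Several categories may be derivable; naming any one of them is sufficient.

S\PP

[0,8] S   >
  [0,3] S/(N/S)   >
    [0,1] "river" : (S/(N/S))/NP
    [1,3] NP   >
      [1,2] "the" : NP/N
      [2,3] "a" : N
  [3,8] N/S   <
    [3,7] S   <
      [3,4] "some" : PP
      [4,7] S\PP   <
        [4,6] S   >
          [4,5] "ate" : S/PP
          [5,6] "today" : PP
        [6,7] "map" : (S\PP)\S
    [7,8] "saw" : (N/S)\S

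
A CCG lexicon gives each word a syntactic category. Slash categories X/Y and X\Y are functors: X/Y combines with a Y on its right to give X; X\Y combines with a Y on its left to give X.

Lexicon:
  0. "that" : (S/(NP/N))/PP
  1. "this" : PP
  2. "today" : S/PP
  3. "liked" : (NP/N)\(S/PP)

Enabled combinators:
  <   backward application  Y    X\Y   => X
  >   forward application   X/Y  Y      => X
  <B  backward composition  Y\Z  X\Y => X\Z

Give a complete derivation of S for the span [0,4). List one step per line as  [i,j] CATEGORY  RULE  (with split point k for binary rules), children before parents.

[0,1] (S/(NP/N))/PP  lex  "that"
[1,2] PP  lex  "this"
[0,2] S/(NP/N)  >  k=1
[2,3] S/PP  lex  "today"
[3,4] (NP/N)\(S/PP)  lex  "liked"
[2,4] NP/N  <  k=3
[0,4] S  >  k=2

[0,4] S   >
  [0,2] S/(NP/N)   >
    [0,1] "that" : (S/(NP/N))/PP
    [1,2] "this" : PP
  [2,4] NP/N   <
    [2,3] "today" : S/PP
    [3,4] "liked" : (NP/N)\(S/PP)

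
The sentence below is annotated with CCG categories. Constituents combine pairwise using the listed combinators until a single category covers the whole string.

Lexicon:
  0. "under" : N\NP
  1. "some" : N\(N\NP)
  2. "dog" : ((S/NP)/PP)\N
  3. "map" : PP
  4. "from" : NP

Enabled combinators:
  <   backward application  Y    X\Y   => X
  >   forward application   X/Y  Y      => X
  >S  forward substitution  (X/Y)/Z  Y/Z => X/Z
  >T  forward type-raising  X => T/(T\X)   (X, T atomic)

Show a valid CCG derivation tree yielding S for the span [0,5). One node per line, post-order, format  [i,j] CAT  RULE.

[0,1] N\NP  lex  "under"
[1,2] N\(N\NP)  lex  "some"
[0,2] N  <  k=1
[2,3] ((S/NP)/PP)\N  lex  "dog"
[0,3] (S/NP)/PP  <  k=2
[3,4] PP  lex  "map"
[0,4] S/NP  >  k=3
[4,5] NP  lex  "from"
[0,5] S  >  k=4

[0,5] S   >
  [0,4] S/NP   >
    [0,3] (S/NP)/PP   <
      [0,2] N   <
        [0,1] "under" : N\NP
        [1,2] "some" : N\(N\NP)
      [2,3] "dog" : ((S/NP)/PP)\N
    [3,4] "map" : PP
  [4,5] "from" : NP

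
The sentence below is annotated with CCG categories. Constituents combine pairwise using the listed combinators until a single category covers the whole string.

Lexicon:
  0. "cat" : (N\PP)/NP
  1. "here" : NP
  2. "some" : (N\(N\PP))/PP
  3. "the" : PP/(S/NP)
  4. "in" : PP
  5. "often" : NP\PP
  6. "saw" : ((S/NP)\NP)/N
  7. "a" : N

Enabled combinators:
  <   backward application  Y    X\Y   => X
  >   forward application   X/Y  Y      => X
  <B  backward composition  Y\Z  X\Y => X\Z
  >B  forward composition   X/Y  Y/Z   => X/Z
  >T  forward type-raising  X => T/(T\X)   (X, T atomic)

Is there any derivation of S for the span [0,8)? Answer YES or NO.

(N\PP)/NP NP (N\(N\PP))/PP PP/(S/NP) PP NP\PP ((S/NP)\NP)/N N
CKY chart[0,8] = {N, N/(N\N), NP/(NP\N), PP/(PP\N), S/(S\N)}; S ∉ chart

NO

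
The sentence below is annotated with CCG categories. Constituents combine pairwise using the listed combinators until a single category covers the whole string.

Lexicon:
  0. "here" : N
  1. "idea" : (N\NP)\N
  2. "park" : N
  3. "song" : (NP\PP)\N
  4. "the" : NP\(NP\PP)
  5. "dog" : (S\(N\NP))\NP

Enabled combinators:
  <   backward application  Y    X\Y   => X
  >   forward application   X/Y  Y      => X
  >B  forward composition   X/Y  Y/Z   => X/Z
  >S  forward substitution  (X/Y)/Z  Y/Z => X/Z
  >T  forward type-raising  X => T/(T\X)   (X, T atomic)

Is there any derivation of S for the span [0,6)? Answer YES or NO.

YES

[0,6] S   <
  [0,2] N\NP   <
    [0,1] "here" : N
    [1,2] "idea" : (N\NP)\N
  [2,6] S\(N\NP)   <
    [2,5] NP   <
      [2,4] NP\PP   <
        [2,3] "park" : N
        [3,4] "song" : (NP\PP)\N
      [4,5] "the" : NP\(NP\PP)
    [5,6] "dog" : (S\(N\NP))\NP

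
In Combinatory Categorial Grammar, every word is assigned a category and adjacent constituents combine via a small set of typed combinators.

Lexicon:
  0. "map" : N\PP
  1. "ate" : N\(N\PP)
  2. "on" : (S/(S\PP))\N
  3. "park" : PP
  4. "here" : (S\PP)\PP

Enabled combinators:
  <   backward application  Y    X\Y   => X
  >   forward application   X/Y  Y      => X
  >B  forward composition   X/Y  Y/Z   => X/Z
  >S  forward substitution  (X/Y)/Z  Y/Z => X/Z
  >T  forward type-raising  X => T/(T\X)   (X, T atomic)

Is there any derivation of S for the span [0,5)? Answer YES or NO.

YES

[0,5] S   >
  [0,3] S/(S\PP)   <
    [0,2] N   <
      [0,1] "map" : N\PP
      [1,2] "ate" : N\(N\PP)
    [2,3] "on" : (S/(S\PP))\N
  [3,5] S\PP   <
    [3,4] "park" : PP
    [4,5] "here" : (S\PP)\PP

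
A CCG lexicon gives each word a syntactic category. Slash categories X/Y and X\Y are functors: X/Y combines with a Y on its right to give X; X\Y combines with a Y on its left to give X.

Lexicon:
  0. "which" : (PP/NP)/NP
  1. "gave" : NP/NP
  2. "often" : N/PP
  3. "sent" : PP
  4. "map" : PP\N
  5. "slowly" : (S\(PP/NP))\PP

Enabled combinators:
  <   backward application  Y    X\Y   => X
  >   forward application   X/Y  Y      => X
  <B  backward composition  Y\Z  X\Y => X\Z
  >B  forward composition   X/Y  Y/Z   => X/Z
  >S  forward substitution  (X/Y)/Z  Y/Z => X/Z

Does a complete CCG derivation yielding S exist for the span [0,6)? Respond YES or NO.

[0,6] S   <
  [0,2] PP/NP   >S
    [0,1] "which" : (PP/NP)/NP
    [1,2] "gave" : NP/NP
  [2,6] S\(PP/NP)   <
    [2,5] PP   <
      [2,4] N   >
        [2,3] "often" : N/PP
        [3,4] "sent" : PP
      [4,5] "map" : PP\N
    [5,6] "slowly" : (S\(PP/NP))\PP

YES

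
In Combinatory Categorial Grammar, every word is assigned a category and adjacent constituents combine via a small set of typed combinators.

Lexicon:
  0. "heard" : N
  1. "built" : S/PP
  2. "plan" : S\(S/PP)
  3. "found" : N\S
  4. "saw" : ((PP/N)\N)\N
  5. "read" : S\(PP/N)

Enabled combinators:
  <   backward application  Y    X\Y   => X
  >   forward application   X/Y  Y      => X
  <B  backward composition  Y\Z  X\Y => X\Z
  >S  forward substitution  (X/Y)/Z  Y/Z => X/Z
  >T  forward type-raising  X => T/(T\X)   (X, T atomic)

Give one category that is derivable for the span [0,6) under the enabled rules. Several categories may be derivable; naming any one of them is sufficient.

[0,6] S   <
  [0,5] PP/N   <
    [0,1] "heard" : N
    [1,5] (PP/N)\N   <
      [1,4] N   <
        [1,3] S   <
          [1,2] "built" : S/PP
          [2,3] "plan" : S\(S/PP)
        [3,4] "found" : N\S
      [4,5] "saw" : ((PP/N)\N)\N
  [5,6] "read" : S\(PP/N)

S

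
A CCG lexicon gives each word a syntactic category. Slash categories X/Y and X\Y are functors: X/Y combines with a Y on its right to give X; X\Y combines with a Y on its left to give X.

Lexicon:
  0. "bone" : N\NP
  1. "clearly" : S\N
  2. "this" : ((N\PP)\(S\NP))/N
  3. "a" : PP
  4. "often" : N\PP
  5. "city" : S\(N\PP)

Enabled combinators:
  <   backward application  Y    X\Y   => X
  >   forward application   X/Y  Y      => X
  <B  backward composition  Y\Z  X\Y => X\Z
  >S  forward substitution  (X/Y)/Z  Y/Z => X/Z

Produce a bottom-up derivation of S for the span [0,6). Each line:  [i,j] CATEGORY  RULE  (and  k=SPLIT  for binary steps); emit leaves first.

[0,1] N\NP  lex  "bone"
[1,2] S\N  lex  "clearly"
[0,2] S\NP  <B  k=1
[2,3] ((N\PP)\(S\NP))/N  lex  "this"
[3,4] PP  lex  "a"
[4,5] N\PP  lex  "often"
[3,5] N  <  k=4
[2,5] (N\PP)\(S\NP)  >  k=3
[0,5] N\PP  <  k=2
[5,6] S\(N\PP)  lex  "city"
[0,6] S  <  k=5

[0,6] S   <
  [0,5] N\PP   <
    [0,2] S\NP   <B
      [0,1] "bone" : N\NP
      [1,2] "clearly" : S\N
    [2,5] (N\PP)\(S\NP)   >
      [2,3] "this" : ((N\PP)\(S\NP))/N
      [3,5] N   <
        [3,4] "a" : PP
        [4,5] "often" : N\PP
  [5,6] "city" : S\(N\PP)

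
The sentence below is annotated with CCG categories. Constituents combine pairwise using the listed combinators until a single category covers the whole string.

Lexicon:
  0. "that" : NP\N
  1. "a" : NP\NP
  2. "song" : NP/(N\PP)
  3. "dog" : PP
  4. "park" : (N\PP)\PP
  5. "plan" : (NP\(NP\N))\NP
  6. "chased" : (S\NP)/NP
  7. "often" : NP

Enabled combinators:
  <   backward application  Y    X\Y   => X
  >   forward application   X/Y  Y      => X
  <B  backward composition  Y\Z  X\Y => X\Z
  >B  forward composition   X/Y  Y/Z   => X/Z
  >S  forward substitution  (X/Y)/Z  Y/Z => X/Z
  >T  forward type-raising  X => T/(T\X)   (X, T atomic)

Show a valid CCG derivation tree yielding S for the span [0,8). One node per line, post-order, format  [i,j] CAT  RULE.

[0,8] S   <
  [0,6] NP   <
    [0,2] NP\N   <B
      [0,1] "that" : NP\N
      [1,2] "a" : NP\NP
    [2,6] NP\(NP\N)   <
      [2,5] NP   >
        [2,3] "song" : NP/(N\PP)
        [3,5] N\PP   <
          [3,4] "dog" : PP
          [4,5] "park" : (N\PP)\PP
      [5,6] "plan" : (NP\(NP\N))\NP
  [6,8] S\NP   >
    [6,7] "chased" : (S\NP)/NP
    [7,8] "often" : NP

[0,1] NP\N  lex  "that"
[1,2] NP\NP  lex  "a"
[0,2] NP\N  <B  k=1
[2,3] NP/(N\PP)  lex  "song"
[3,4] PP  lex  "dog"
[4,5] (N\PP)\PP  lex  "park"
[3,5] N\PP  <  k=4
[2,5] NP  >  k=3
[5,6] (NP\(NP\N))\NP  lex  "plan"
[2,6] NP\(NP\N)  <  k=5
[0,6] NP  <  k=2
[6,7] (S\NP)/NP  lex  "chased"
[7,8] NP  lex  "often"
[6,8] S\NP  >  k=7
[0,8] S  <  k=6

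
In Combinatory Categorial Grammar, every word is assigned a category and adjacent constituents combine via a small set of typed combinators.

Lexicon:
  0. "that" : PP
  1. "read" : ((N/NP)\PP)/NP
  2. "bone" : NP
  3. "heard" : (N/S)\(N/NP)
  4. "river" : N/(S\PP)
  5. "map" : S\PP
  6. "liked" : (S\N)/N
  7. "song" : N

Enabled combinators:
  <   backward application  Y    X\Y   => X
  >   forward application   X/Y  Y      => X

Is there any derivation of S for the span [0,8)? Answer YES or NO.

PP ((N/NP)\PP)/NP NP (N/S)\(N/NP) N/(S\PP) S\PP (S\N)/N N
CKY chart[0,8] = {N}; S ∉ chart

NO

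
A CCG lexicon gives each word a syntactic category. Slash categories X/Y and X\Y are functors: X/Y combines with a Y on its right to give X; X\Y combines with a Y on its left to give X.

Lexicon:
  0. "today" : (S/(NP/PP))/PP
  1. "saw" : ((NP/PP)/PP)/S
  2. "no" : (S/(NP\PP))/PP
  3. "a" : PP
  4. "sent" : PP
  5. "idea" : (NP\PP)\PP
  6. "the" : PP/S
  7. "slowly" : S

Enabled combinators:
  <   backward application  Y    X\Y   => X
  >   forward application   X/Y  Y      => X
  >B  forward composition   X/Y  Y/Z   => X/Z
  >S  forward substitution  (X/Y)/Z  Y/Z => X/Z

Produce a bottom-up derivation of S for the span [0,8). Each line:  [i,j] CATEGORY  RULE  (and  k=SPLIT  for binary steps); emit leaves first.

[0,8] S   >
  [0,6] S/PP   >S
    [0,1] "today" : (S/(NP/PP))/PP
    [1,6] (NP/PP)/PP   >
      [1,2] "saw" : ((NP/PP)/PP)/S
      [2,6] S   >
        [2,4] S/(NP\PP)   >
          [2,3] "no" : (S/(NP\PP))/PP
          [3,4] "a" : PP
        [4,6] NP\PP   <
          [4,5] "sent" : PP
          [5,6] "idea" : (NP\PP)\PP
  [6,8] PP   >
    [6,7] "the" : PP/S
    [7,8] "slowly" : S

[0,1] (S/(NP/PP))/PP  lex  "today"
[1,2] ((NP/PP)/PP)/S  lex  "saw"
[2,3] (S/(NP\PP))/PP  lex  "no"
[3,4] PP  lex  "a"
[2,4] S/(NP\PP)  >  k=3
[4,5] PP  lex  "sent"
[5,6] (NP\PP)\PP  lex  "idea"
[4,6] NP\PP  <  k=5
[2,6] S  >  k=4
[1,6] (NP/PP)/PP  >  k=2
[0,6] S/PP  >S  k=1
[6,7] PP/S  lex  "the"
[7,8] S  lex  "slowly"
[6,8] PP  >  k=7
[0,8] S  >  k=6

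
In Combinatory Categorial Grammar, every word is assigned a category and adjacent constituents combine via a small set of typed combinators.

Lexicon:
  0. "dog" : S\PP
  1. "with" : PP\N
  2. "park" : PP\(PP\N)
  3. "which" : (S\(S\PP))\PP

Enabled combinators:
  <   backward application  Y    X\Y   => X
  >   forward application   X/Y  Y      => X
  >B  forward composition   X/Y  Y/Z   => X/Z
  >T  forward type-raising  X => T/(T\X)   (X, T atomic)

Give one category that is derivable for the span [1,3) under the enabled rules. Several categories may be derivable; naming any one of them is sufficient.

[0,4] S   <
  [0,1] "dog" : S\PP
  [1,4] S\(S\PP)   <
    [1,3] PP   <
      [1,2] "with" : PP\N
      [2,3] "park" : PP\(PP\N)
    [3,4] "which" : (S\(S\PP))\PP

PP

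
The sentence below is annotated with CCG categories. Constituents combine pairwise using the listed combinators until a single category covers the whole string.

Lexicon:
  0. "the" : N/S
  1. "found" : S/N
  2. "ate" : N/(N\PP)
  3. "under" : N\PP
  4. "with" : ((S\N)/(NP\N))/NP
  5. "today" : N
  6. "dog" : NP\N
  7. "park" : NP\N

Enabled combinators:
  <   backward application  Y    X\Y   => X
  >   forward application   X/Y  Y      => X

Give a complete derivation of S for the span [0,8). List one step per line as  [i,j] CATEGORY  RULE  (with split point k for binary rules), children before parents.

[0,1] N/S  lex  "the"
[1,2] S/N  lex  "found"
[2,3] N/(N\PP)  lex  "ate"
[3,4] N\PP  lex  "under"
[2,4] N  >  k=3
[1,4] S  >  k=2
[0,4] N  >  k=1
[4,5] ((S\N)/(NP\N))/NP  lex  "with"
[5,6] N  lex  "today"
[6,7] NP\N  lex  "dog"
[5,7] NP  <  k=6
[4,7] (S\N)/(NP\N)  >  k=5
[7,8] NP\N  lex  "park"
[4,8] S\N  >  k=7
[0,8] S  <  k=4

[0,8] S   <
  [0,4] N   >
    [0,1] "the" : N/S
    [1,4] S   >
      [1,2] "found" : S/N
      [2,4] N   >
        [2,3] "ate" : N/(N\PP)
        [3,4] "under" : N\PP
  [4,8] S\N   >
    [4,7] (S\N)/(NP\N)   >
      [4,5] "with" : ((S\N)/(NP\N))/NP
      [5,7] NP   <
        [5,6] "today" : N
        [6,7] "dog" : NP\N
    [7,8] "park" : NP\N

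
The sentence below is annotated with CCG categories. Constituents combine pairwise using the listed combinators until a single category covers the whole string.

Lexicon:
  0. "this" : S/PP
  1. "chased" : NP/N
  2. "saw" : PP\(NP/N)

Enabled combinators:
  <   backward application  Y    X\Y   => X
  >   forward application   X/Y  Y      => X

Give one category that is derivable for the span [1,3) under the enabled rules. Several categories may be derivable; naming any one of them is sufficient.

[0,3] S   >
  [0,1] "this" : S/PP
  [1,3] PP   <
    [1,2] "chased" : NP/N
    [2,3] "saw" : PP\(NP/N)

PP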